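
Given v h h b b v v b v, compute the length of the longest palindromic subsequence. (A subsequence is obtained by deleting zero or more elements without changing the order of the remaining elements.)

One longest palindromic subsequence is vbvvbv (positions 1,4,6,7,8,9); it reads the same forward and backward, and the interval DP gives dp[1][9] = 6.

6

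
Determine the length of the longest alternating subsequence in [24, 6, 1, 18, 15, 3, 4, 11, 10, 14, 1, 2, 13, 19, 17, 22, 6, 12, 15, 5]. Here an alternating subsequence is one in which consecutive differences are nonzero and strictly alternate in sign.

A longest alternating subsequence is 24, 6, 18, 3, 11, 10, 14, 1, 19, 17, 22, 6, 12, 5 (positions 1,2,4,6,8,9,10,11,14,15,16,17,18,20); its 13 consecutive differences strictly alternate in sign, and length 14 is optimal.

14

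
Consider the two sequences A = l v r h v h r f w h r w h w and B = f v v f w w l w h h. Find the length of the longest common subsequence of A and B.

6

A longest common subsequence is vvfwhh (length 6); the LCS DP confirms no longer common subsequence exists.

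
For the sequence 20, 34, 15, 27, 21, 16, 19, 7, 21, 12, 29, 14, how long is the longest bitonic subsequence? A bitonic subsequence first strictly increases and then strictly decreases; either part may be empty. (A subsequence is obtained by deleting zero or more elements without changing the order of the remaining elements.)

6

Let inc[i] be the LIS ending at i and dec[i] the longest strictly decreasing subsequence starting at i. inc = [1, 2, 1, 2, 2, 2, 3, 1, 4, 2, 5, 3], dec = [3, 5, 2, 4, 3, 2, 2, 1, 2, 1, 2, 1].
max_i inc[i]+dec[i]−1 = 6, with one witness 20, 34, 27, 21, 19, 14.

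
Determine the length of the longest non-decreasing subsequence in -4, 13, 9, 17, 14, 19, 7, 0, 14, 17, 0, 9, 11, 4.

5

Scanning left to right, the best length ending at each element is: -4→1, 13→2, 9→2, 17→3, 14→3, 19→4, 7→2, 0→2, 14→4, 17→5, 0→3, 9→4, 11→5, 4→4.
So the longest non-decreasing subsequence has length 5, e.g. -4, 13, 14, 14, 17.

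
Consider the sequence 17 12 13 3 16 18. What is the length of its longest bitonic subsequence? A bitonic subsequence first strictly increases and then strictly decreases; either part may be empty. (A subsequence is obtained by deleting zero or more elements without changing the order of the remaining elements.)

4

Let inc[i] be the LIS ending at i and dec[i] the longest strictly decreasing subsequence starting at i. inc = [1, 1, 2, 1, 3, 4], dec = [3, 2, 2, 1, 1, 1].
max_i inc[i]+dec[i]−1 = 4, with one witness 12, 13, 16, 18.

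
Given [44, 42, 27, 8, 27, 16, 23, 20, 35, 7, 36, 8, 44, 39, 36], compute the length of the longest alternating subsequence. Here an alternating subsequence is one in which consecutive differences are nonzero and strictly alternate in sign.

12

A longest alternating subsequence is 44, 8, 27, 16, 23, 20, 35, 7, 36, 8, 44, 39 (positions 1,4,5,6,7,8,9,10,11,12,13,14); its 11 consecutive differences strictly alternate in sign, and length 12 is optimal.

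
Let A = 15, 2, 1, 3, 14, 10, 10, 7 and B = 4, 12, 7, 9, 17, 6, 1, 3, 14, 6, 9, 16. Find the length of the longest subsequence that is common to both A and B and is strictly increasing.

3

A longest common strictly increasing subsequence is 1, 3, 14 (length 3); it appears in order in both A and B, and no longer such subsequence exists.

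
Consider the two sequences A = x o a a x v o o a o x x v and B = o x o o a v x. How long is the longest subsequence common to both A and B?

Backtracking the LCS table gives one alignment: o (A2,B1) → x (A5,B2) → o (A7,B3) → o (A8,B4) → a (A9,B5) → x (A12,B7).
So the longest common subsequence has length 6.

6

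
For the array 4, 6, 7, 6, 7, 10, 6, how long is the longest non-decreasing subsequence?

Scanning left to right, the best length ending at each element is: 4→1, 6→2, 7→3, 6→3, 7→4, 10→5, 6→4.
So the longest non-decreasing subsequence has length 5, e.g. 4, 6, 7, 7, 10.

5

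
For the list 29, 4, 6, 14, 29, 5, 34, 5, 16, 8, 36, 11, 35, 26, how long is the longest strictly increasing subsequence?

Scanning left to right, the best length ending at each element is: 29→1, 4→1, 6→2, 14→3, 29→4, 5→2, 34→5, 5→2, 16→4, 8→3, 36→6, 11→4, 35→6, 26→5.
So the longest increasing subsequence has length 6, e.g. 4, 6, 14, 29, 34, 36.

6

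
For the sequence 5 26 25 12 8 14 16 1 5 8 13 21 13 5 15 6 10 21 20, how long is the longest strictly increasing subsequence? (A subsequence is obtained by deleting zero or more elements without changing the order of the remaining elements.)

6

Let dp[i] be the longest increasing subsequence ending at position i. Then dp = [1, 2, 2, 2, 2, 3, 4, 1, 2, 3, 4, 5, 4, 2, 5, 3, 4, 6, 6].
The maximum is 6; one witness is 1, 5, 8, 13, 15, 21 at positions 8,9,10,11,15,18.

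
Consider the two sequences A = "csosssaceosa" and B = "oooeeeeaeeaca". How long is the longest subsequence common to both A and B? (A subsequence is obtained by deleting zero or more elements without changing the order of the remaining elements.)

4

Backtracking the LCS table gives one alignment: o (A3,B3) → a (A7,B11) → c (A8,B12) → a (A12,B13).
So the longest common subsequence has length 4.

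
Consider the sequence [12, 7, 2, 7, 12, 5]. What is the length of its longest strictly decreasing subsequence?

Let dp[i] be the longest decreasing subsequence ending at position i. Then dp = [1, 2, 3, 2, 1, 3].
The maximum is 3; one witness is 12, 7, 2 at positions 1,2,3.

3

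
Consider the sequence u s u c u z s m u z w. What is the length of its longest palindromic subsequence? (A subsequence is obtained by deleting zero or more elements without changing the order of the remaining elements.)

7

One longest palindromic subsequence is usucusu (positions 1,2,3,4,5,7,9); it reads the same forward and backward, and the interval DP gives dp[1][11] = 7.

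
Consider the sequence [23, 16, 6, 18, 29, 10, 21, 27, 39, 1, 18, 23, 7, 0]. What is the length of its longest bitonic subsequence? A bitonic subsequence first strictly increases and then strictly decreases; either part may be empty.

Let inc[i] be the LIS ending at i and dec[i] the longest strictly decreasing subsequence starting at i. inc = [1, 1, 1, 2, 3, 2, 3, 4, 5, 1, 3, 4, 2, 1], dec = [5, 4, 3, 4, 5, 3, 4, 4, 4, 2, 3, 3, 2, 1].
max_i inc[i]+dec[i]−1 = 8, with one witness 16, 18, 21, 27, 39, 23, 7, 0.

8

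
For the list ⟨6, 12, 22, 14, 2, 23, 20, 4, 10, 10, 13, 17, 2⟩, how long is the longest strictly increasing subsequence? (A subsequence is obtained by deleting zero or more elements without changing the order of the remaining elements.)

5

Scanning left to right, the best length ending at each element is: 6→1, 12→2, 22→3, 14→3, 2→1, 23→4, 20→4, 4→2, 10→3, 10→3, 13→4, 17→5, 2→1.
So the longest increasing subsequence has length 5, e.g. 2, 4, 10, 13, 17.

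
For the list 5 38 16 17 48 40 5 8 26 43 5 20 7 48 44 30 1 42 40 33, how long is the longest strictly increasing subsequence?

6

Let dp[i] be the longest increasing subsequence ending at position i. Then dp = [1, 2, 2, 3, 4, 4, 1, 2, 4, 5, 1, 4, 2, 6, 6, 5, 1, 6, 6, 6].
The maximum is 6; one witness is 5, 16, 17, 40, 43, 48 at positions 1,3,4,6,10,14.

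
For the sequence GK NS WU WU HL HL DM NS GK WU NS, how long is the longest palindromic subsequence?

One longest palindromic subsequence is NS WU HL HL WU NS (positions 2,3,5,6,10,11); it reads the same forward and backward, and the interval DP gives dp[1][11] = 6.

6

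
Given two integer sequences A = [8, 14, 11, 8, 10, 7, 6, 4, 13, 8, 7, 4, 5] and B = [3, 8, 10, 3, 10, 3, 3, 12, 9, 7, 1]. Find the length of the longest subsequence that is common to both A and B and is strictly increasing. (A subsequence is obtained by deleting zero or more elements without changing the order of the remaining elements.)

A longest common strictly increasing subsequence is 8, 10 (length 2); it appears in order in both A and B, and no longer such subsequence exists.

2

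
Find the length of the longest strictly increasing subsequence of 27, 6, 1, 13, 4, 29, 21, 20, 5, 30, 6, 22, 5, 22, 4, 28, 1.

Let dp[i] be the longest increasing subsequence ending at position i. Then dp = [1, 1, 1, 2, 2, 3, 3, 3, 3, 4, 4, 5, 3, 5, 2, 6, 1].
The maximum is 6; one witness is 1, 4, 5, 6, 22, 28 at positions 3,5,9,11,12,16.

6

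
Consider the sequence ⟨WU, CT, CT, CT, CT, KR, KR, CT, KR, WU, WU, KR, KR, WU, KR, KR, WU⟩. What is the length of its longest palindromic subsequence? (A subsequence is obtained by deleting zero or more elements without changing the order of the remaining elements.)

10

Using dp[i][j] = 2 + dp[i+1][j−1] if the ends match, else max(dp[i+1][j], dp[i][j−1]):
dp[1][17] = 10. A witness is WU KR KR WU KR KR WU KR KR WU at positions 1,6,7,10,12,13,14,15,16,17.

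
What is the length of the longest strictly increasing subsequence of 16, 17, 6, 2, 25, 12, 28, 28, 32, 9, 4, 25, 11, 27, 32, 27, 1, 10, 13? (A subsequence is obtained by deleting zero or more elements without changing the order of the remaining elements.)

5

Let dp[i] be the longest increasing subsequence ending at position i. Then dp = [1, 2, 1, 1, 3, 2, 4, 4, 5, 2, 2, 3, 3, 4, 5, 4, 1, 3, 4].
The maximum is 5; one witness is 16, 17, 25, 28, 32 at positions 1,2,5,7,9.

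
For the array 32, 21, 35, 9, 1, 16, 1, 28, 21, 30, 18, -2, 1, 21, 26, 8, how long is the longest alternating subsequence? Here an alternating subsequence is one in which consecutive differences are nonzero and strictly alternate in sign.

A longest alternating subsequence is 32, 21, 35, 9, 16, 1, 28, 21, 30, 18, 21, 8 (positions 1,2,3,4,6,7,8,9,10,11,14,16); its 11 consecutive differences strictly alternate in sign, and length 12 is optimal.

12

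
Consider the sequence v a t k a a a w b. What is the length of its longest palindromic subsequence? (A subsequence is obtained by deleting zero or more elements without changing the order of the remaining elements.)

Using dp[i][j] = 2 + dp[i+1][j−1] if the ends match, else max(dp[i+1][j], dp[i][j−1]):
dp[1][9] = 4. A witness is aaaa at positions 2,5,6,7.

4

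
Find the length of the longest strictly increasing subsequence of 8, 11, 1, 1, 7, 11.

3

Let dp[i] be the longest increasing subsequence ending at position i. Then dp = [1, 2, 1, 1, 2, 3].
The maximum is 3; one witness is 1, 7, 11 at positions 3,5,6.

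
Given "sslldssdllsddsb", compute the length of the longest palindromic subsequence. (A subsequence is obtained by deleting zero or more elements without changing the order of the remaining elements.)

12

One longest palindromic subsequence is sslldssdllss (positions 1,2,3,4,5,6,7,8,9,10,11,14); it reads the same forward and backward, and the interval DP gives dp[1][15] = 12.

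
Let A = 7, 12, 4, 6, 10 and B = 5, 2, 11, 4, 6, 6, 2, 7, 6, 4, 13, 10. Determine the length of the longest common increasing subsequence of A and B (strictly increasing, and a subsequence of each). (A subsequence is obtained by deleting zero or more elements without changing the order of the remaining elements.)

3

A longest common strictly increasing subsequence is 4, 6, 10 (length 3); it appears in order in both A and B, and no longer such subsequence exists.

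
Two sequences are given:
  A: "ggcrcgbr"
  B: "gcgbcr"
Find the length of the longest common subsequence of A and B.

5

Backtracking the LCS table gives one alignment: g (A2,B1) → c (A5,B2) → g (A6,B3) → b (A7,B4) → r (A8,B6).
So the longest common subsequence has length 5.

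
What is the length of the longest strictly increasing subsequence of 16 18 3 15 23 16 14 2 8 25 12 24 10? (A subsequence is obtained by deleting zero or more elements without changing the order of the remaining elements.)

4

One longest increasing subsequence is 16, 18, 23, 25 (positions 1,2,5,10), of length 4; no longer one exists.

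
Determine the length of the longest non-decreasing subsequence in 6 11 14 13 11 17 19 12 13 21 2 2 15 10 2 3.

6

One longest non-decreasing subsequence is 6, 11, 14, 17, 19, 21 (positions 1,2,3,6,7,10), of length 6; no longer one exists.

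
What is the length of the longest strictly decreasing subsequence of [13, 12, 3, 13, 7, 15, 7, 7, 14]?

Let dp[i] be the longest decreasing subsequence ending at position i. Then dp = [1, 2, 3, 1, 3, 1, 3, 3, 2].
The maximum is 3; one witness is 13, 12, 3 at positions 1,2,3.

3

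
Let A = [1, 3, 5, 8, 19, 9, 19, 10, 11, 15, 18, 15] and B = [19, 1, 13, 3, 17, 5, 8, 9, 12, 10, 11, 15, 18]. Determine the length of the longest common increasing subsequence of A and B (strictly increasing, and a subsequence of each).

A longest common strictly increasing subsequence is 1, 3, 5, 8, 9, 10, 11, 15, 18 (length 9); it appears in order in both A and B, and no longer such subsequence exists.

9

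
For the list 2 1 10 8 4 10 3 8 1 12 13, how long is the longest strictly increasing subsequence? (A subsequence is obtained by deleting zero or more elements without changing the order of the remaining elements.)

5

Let dp[i] be the longest increasing subsequence ending at position i. Then dp = [1, 1, 2, 2, 2, 3, 2, 3, 1, 4, 5].
The maximum is 5; one witness is 2, 8, 10, 12, 13 at positions 1,4,6,10,11.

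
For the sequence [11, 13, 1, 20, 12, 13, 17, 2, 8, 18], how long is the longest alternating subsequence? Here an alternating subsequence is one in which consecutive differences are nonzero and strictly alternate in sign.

8

A longest alternating subsequence is 11, 13, 1, 20, 12, 13, 2, 8 (positions 1,2,3,4,5,6,8,9); its 7 consecutive differences strictly alternate in sign, and length 8 is optimal.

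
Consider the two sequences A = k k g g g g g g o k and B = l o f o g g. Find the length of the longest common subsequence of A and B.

A longest common subsequence is gg (length 2); the LCS DP confirms no longer common subsequence exists.

2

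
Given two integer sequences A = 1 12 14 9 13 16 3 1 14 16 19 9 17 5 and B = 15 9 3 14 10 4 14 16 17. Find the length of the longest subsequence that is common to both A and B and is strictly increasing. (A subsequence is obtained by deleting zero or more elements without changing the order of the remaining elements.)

4

A longest common strictly increasing subsequence is 9, 14, 16, 17 (length 4); it appears in order in both A and B, and no longer such subsequence exists.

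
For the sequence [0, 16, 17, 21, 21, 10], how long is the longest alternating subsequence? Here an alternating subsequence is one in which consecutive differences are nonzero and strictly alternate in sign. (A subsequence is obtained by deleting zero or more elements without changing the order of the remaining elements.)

Track the best alternating length ending on an up-step vs a down-step at each position: up/down = 1/1, 2/1, 2/1, 2/1, 2/1, 2/3.
The maximum over both is 3; one such subsequence is 0, 16, 10.

3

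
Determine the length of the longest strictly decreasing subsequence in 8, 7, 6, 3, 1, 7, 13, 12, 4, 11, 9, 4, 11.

One longest decreasing subsequence is 8, 7, 6, 3, 1 (positions 1,2,3,4,5), of length 5; no longer one exists.

5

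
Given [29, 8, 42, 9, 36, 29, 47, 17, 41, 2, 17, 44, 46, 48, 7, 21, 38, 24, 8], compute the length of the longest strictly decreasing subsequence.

One longest decreasing subsequence is 42, 36, 29, 17, 2 (positions 3,5,6,8,10), of length 5; no longer one exists.

5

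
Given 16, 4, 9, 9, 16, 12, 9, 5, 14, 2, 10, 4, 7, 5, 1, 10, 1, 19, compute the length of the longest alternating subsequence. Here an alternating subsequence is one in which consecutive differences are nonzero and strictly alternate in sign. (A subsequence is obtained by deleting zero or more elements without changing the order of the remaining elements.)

A longest alternating subsequence is 16, 4, 16, 12, 14, 2, 10, 4, 7, 5, 10, 1, 19 (positions 1,2,5,6,9,10,11,12,13,14,16,17,18); its 12 consecutive differences strictly alternate in sign, and length 13 is optimal.

13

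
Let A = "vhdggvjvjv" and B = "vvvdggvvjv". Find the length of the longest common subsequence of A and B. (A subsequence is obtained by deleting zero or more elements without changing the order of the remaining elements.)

A longest common subsequence is vdggvvjv (length 8); the LCS DP confirms no longer common subsequence exists.

8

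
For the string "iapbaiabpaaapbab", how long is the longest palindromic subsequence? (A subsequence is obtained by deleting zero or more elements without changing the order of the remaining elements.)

11

One longest palindromic subsequence is babpaaapbab (positions 4,5,8,9,10,11,12,13,14,15,16); it reads the same forward and backward, and the interval DP gives dp[1][16] = 11.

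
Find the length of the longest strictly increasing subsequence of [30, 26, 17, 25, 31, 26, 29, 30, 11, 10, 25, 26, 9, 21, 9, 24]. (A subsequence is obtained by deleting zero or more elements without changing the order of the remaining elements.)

One longest increasing subsequence is 17, 25, 26, 29, 30 (positions 3,4,6,7,8), of length 5; no longer one exists.

5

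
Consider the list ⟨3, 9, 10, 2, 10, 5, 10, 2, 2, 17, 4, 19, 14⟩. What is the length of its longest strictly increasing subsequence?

Let dp[i] be the longest increasing subsequence ending at position i. Then dp = [1, 2, 3, 1, 3, 2, 3, 1, 1, 4, 2, 5, 4].
The maximum is 5; one witness is 3, 9, 10, 17, 19 at positions 1,2,3,10,12.

5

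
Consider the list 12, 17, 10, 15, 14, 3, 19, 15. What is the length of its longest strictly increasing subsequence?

3

Scanning left to right, the best length ending at each element is: 12→1, 17→2, 10→1, 15→2, 14→2, 3→1, 19→3, 15→3.
So the longest increasing subsequence has length 3, e.g. 12, 17, 19.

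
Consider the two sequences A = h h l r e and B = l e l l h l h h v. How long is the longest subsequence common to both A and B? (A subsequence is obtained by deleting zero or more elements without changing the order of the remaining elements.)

2

A longest common subsequence is hh (length 2); the LCS DP confirms no longer common subsequence exists.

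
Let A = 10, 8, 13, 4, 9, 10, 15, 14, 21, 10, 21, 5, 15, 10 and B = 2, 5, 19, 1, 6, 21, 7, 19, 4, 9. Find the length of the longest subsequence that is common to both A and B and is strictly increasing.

2

For each value that appears in both, track the longest common increasing run ending there.
The best achievable length is 2; one witness is 4, 9 (A-positions 4,5, B-positions 9,10).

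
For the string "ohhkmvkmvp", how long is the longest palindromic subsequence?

One longest palindromic subsequence is vmv (positions 6,8,9); it reads the same forward and backward, and the interval DP gives dp[1][10] = 3.

3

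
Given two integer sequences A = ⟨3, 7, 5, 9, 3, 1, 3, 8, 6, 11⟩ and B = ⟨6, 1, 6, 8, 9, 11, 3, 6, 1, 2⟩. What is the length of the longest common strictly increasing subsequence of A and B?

A longest common strictly increasing subsequence is 1, 6, 11 (length 3); it appears in order in both A and B, and no longer such subsequence exists.

3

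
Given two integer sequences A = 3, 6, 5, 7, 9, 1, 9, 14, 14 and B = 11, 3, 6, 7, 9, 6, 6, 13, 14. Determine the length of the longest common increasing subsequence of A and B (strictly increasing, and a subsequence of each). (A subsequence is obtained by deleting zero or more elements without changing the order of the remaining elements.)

A longest common strictly increasing subsequence is 3, 6, 7, 9, 14 (length 5); it appears in order in both A and B, and no longer such subsequence exists.

5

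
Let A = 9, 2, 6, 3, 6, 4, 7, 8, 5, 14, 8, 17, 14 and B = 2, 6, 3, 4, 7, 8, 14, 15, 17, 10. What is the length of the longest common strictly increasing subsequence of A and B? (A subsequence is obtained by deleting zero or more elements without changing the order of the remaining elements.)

7

A longest common strictly increasing subsequence is 2, 3, 4, 7, 8, 14, 17 (length 7); it appears in order in both A and B, and no longer such subsequence exists.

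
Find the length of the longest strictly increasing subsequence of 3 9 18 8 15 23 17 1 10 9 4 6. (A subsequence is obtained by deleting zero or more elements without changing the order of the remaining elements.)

Scanning left to right, the best length ending at each element is: 3→1, 9→2, 18→3, 8→2, 15→3, 23→4, 17→4, 1→1, 10→3, 9→3, 4→2, 6→3.
So the longest increasing subsequence has length 4, e.g. 3, 9, 18, 23.

4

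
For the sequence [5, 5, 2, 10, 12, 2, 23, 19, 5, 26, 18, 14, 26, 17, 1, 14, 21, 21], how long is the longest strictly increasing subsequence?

Scanning left to right, the best length ending at each element is: 5→1, 5→1, 2→1, 10→2, 12→3, 2→1, 23→4, 19→4, 5→2, 26→5, 18→4, 14→4, 26→5, 17→5, 1→1, 14→4, 21→6, 21→6.
So the longest increasing subsequence has length 6, e.g. 5, 10, 12, 14, 17, 21.

6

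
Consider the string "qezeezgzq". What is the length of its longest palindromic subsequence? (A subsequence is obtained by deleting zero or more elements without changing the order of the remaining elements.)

6

One longest palindromic subsequence is qzeezq (positions 1,3,4,5,8,9); it reads the same forward and backward, and the interval DP gives dp[1][9] = 6.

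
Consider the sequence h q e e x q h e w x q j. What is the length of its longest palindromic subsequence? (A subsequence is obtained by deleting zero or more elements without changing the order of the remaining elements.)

One longest palindromic subsequence is hqeeqh (positions 1,2,3,4,6,7); it reads the same forward and backward, and the interval DP gives dp[1][12] = 6.

6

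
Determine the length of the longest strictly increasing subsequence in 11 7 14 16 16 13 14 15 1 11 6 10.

4

Scanning left to right, the best length ending at each element is: 11→1, 7→1, 14→2, 16→3, 16→3, 13→2, 14→3, 15→4, 1→1, 11→2, 6→2, 10→3.
So the longest increasing subsequence has length 4, e.g. 11, 13, 14, 15.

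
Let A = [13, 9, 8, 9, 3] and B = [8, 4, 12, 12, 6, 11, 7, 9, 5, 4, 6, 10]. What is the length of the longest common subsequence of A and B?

Backtracking the LCS table gives one alignment: 8 (A3,B1) → 9 (A4,B8).
So the longest common subsequence has length 2.

2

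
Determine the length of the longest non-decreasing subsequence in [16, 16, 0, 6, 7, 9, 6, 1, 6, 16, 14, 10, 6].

5

Scanning left to right, the best length ending at each element is: 16→1, 16→2, 0→1, 6→2, 7→3, 9→4, 6→3, 1→2, 6→4, 16→5, 14→5, 10→5, 6→5.
So the longest non-decreasing subsequence has length 5, e.g. 0, 6, 7, 9, 16.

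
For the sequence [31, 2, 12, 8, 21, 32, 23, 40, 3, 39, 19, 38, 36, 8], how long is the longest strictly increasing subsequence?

5

Let dp[i] be the longest increasing subsequence ending at position i. Then dp = [1, 1, 2, 2, 3, 4, 4, 5, 2, 5, 3, 5, 5, 3].
The maximum is 5; one witness is 2, 12, 21, 32, 40 at positions 2,3,5,6,8.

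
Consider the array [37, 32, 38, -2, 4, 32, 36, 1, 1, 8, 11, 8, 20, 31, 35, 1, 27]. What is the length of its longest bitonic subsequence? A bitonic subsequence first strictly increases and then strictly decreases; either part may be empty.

Let inc[i] be the LIS ending at i and dec[i] the longest strictly decreasing subsequence starting at i. inc = [1, 1, 2, 1, 2, 3, 4, 2, 2, 3, 4, 3, 5, 6, 7, 2, 6], dec = [5, 4, 5, 1, 2, 4, 4, 1, 1, 2, 3, 2, 2, 2, 2, 1, 1].
max_i inc[i]+dec[i]−1 = 8, with one witness -2, 4, 8, 11, 20, 31, 35, 27.

8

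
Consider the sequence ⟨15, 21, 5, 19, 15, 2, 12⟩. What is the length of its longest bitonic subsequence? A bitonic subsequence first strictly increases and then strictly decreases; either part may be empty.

5

Let inc[i] be the LIS ending at i and dec[i] the longest strictly decreasing subsequence starting at i. inc = [1, 2, 1, 2, 2, 1, 2], dec = [3, 4, 2, 3, 2, 1, 1].
max_i inc[i]+dec[i]−1 = 5, with one witness 15, 21, 19, 15, 12.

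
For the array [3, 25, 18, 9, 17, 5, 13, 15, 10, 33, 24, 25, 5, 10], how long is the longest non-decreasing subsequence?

6

Let dp[i] be the longest non-decreasing subsequence ending at position i. Then dp = [1, 2, 2, 2, 3, 2, 3, 4, 3, 5, 5, 6, 3, 4].
The maximum is 6; one witness is 3, 9, 13, 15, 24, 25 at positions 1,4,7,8,11,12.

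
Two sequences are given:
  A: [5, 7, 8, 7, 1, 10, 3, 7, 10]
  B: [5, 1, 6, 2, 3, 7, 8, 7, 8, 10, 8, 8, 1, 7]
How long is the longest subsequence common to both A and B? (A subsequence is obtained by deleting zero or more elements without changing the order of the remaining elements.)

A longest common subsequence is 5, 7, 8, 7, 1, 7 (length 6); the LCS DP confirms no longer common subsequence exists.

6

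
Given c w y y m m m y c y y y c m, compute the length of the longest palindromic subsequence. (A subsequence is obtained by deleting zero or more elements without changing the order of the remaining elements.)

9

One longest palindromic subsequence is cyyycyyyc (positions 1,3,4,8,9,10,11,12,13); it reads the same forward and backward, and the interval DP gives dp[1][14] = 9.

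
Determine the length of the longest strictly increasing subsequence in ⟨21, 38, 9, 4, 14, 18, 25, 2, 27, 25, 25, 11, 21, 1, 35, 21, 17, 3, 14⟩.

6

Scanning left to right, the best length ending at each element is: 21→1, 38→2, 9→1, 4→1, 14→2, 18→3, 25→4, 2→1, 27→5, 25→4, 25→4, 11→2, 21→4, 1→1, 35→6, 21→4, 17→3, 3→2, 14→3.
So the longest increasing subsequence has length 6, e.g. 9, 14, 18, 25, 27, 35.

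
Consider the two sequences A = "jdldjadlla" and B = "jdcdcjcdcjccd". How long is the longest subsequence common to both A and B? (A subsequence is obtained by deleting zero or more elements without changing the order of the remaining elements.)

A longest common subsequence is jddjd (length 5); the LCS DP confirms no longer common subsequence exists.

5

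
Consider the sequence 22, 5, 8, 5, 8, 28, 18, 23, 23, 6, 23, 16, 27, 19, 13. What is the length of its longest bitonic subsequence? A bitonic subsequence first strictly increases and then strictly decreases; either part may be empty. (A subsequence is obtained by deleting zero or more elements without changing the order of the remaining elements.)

Let inc[i] be the LIS ending at i and dec[i] the longest strictly decreasing subsequence starting at i. inc = [1, 1, 2, 1, 2, 3, 3, 4, 4, 2, 4, 3, 5, 4, 3], dec = [4, 1, 2, 1, 2, 4, 3, 3, 3, 1, 3, 2, 3, 2, 1].
max_i inc[i]+dec[i]−1 = 7, with one witness 5, 8, 18, 23, 27, 19, 13.

7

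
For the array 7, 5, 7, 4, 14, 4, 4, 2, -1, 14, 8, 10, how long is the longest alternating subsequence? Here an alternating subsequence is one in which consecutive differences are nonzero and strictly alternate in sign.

9

Track the best alternating length ending on an up-step vs a down-step at each position: up/down = 1/1, 1/2, 3/1, 1/4, 5/1, 1/6, 1/6, 1/6, 1/6, 7/1, 7/8, 9/8.
The maximum over both is 9; one such subsequence is 7, 5, 7, 4, 14, 4, 14, 8, 10.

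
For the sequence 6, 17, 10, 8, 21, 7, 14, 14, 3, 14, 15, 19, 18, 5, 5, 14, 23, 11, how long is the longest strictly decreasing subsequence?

Let dp[i] be the longest decreasing subsequence ending at position i. Then dp = [1, 1, 2, 3, 1, 4, 2, 2, 5, 2, 2, 2, 3, 5, 5, 4, 1, 5].
The maximum is 5; one witness is 17, 10, 8, 7, 3 at positions 2,3,4,6,9.

5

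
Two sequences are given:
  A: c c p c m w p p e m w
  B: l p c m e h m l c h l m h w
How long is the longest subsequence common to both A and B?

6

A longest common subsequence is pcmemw (length 6); the LCS DP confirms no longer common subsequence exists.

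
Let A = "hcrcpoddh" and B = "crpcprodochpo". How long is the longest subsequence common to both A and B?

7

A longest common subsequence is crcpodh (length 7); the LCS DP confirms no longer common subsequence exists.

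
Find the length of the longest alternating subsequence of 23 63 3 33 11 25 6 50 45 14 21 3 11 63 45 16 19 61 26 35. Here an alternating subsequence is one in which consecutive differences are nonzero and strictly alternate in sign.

A longest alternating subsequence is 23, 63, 3, 33, 11, 25, 6, 50, 14, 21, 3, 63, 45, 61, 26, 35 (positions 1,2,3,4,5,6,7,8,10,11,12,14,15,18,19,20); its 15 consecutive differences strictly alternate in sign, and length 16 is optimal.

16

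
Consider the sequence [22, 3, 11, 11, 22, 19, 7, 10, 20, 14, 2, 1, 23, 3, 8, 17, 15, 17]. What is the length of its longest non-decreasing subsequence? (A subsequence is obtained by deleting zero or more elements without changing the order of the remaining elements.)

One longest non-decreasing subsequence is 3, 11, 11, 19, 20, 23 (positions 2,3,4,6,9,13), of length 6; no longer one exists.

6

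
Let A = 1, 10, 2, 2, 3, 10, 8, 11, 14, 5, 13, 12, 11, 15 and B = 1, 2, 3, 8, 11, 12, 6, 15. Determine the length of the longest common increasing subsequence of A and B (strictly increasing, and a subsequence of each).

7

A longest common strictly increasing subsequence is 1, 2, 3, 8, 11, 12, 15 (length 7); it appears in order in both A and B, and no longer such subsequence exists.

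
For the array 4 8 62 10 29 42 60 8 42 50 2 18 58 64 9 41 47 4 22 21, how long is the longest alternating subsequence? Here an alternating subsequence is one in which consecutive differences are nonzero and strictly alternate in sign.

A longest alternating subsequence is 4, 62, 10, 29, 8, 42, 2, 18, 9, 41, 4, 22, 21 (positions 1,3,4,5,8,9,11,12,15,16,18,19,20); its 12 consecutive differences strictly alternate in sign, and length 13 is optimal.

13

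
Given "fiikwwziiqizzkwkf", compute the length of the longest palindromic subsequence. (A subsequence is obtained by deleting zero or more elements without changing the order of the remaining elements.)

11

Using dp[i][j] = 2 + dp[i+1][j−1] if the ends match, else max(dp[i+1][j], dp[i][j−1]):
dp[1][17] = 11. A witness is fkwziqizwkf at positions 1,4,5,7,9,10,11,13,15,16,17.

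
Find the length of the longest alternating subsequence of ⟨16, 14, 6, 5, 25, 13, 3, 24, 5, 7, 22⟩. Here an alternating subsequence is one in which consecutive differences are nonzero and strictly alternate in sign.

Track the best alternating length ending on an up-step vs a down-step at each position: up/down = 1/1, 1/2, 1/2, 1/2, 3/1, 3/4, 1/4, 5/4, 5/6, 7/6, 7/6.
The maximum over both is 7; one such subsequence is 16, 14, 25, 13, 24, 5, 7.

7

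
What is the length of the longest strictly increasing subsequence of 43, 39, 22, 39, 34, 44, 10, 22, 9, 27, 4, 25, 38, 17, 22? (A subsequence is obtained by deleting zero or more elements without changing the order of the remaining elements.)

One longest increasing subsequence is 10, 22, 27, 38 (positions 7,8,10,13), of length 4; no longer one exists.

4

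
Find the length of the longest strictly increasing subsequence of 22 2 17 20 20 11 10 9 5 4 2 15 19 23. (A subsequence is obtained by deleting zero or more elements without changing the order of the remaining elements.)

5

Scanning left to right, the best length ending at each element is: 22→1, 2→1, 17→2, 20→3, 20→3, 11→2, 10→2, 9→2, 5→2, 4→2, 2→1, 15→3, 19→4, 23→5.
So the longest increasing subsequence has length 5, e.g. 2, 11, 15, 19, 23.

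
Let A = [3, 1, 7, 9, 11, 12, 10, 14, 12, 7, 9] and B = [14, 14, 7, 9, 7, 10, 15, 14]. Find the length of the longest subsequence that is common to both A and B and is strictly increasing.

4

For each value that appears in both, track the longest common increasing run ending there.
The best achievable length is 4; one witness is 7, 9, 10, 14 (A-positions 3,4,7,8, B-positions 3,4,6,8).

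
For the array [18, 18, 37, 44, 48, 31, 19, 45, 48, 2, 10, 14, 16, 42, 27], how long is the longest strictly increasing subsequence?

5

Let dp[i] be the longest increasing subsequence ending at position i. Then dp = [1, 1, 2, 3, 4, 2, 2, 4, 5, 1, 2, 3, 4, 5, 5].
The maximum is 5; one witness is 18, 37, 44, 45, 48 at positions 1,3,4,8,9.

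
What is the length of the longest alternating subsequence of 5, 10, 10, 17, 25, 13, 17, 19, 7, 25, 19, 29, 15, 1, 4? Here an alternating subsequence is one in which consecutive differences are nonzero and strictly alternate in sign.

A longest alternating subsequence is 5, 17, 13, 17, 7, 25, 19, 29, 1, 4 (positions 1,4,6,7,9,10,11,12,14,15); its 9 consecutive differences strictly alternate in sign, and length 10 is optimal.

10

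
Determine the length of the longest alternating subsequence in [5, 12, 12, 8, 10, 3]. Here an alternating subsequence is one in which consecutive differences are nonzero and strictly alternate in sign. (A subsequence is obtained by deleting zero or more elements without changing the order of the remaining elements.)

A longest alternating subsequence is 5, 12, 8, 10, 3 (positions 1,2,4,5,6); its 4 consecutive differences strictly alternate in sign, and length 5 is optimal.

5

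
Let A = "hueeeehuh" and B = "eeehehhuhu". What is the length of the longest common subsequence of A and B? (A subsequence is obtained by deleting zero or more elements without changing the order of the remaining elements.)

7

A longest common subsequence is eeeehuh (length 7); the LCS DP confirms no longer common subsequence exists.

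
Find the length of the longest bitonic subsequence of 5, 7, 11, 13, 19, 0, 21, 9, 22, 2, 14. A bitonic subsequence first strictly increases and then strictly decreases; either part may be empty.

8

Let inc[i] be the LIS ending at i and dec[i] the longest strictly decreasing subsequence starting at i. inc = [1, 2, 3, 4, 5, 1, 6, 3, 7, 2, 5], dec = [2, 2, 3, 3, 3, 1, 3, 2, 2, 1, 1].
max_i inc[i]+dec[i]−1 = 8, with one witness 5, 7, 11, 13, 19, 21, 9, 2.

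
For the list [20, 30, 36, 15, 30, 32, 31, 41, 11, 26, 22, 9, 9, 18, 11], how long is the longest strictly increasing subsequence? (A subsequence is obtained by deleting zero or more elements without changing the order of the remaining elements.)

4

One longest increasing subsequence is 20, 30, 36, 41 (positions 1,2,3,8), of length 4; no longer one exists.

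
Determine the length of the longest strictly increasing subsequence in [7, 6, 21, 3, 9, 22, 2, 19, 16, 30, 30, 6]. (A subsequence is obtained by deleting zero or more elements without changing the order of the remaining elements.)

4

One longest increasing subsequence is 7, 21, 22, 30 (positions 1,3,6,10), of length 4; no longer one exists.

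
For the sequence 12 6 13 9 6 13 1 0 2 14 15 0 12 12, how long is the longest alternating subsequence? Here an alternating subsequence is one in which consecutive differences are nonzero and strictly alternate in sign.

9

A longest alternating subsequence is 12, 6, 13, 9, 13, 1, 2, 0, 12 (positions 1,2,3,4,6,7,9,12,13); its 8 consecutive differences strictly alternate in sign, and length 9 is optimal.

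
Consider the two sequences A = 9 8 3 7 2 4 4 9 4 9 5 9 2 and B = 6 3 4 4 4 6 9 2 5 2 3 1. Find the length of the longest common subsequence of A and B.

7

Backtracking the LCS table gives one alignment: 3 (A3,B2) → 4 (A6,B3) → 4 (A7,B4) → 4 (A9,B5) → 9 (A10,B7) → 5 (A11,B9) → 2 (A13,B10).
So the longest common subsequence has length 7.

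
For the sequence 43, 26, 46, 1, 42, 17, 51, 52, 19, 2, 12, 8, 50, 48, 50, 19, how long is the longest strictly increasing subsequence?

5

One longest increasing subsequence is 1, 17, 19, 48, 50 (positions 4,6,9,14,15), of length 5; no longer one exists.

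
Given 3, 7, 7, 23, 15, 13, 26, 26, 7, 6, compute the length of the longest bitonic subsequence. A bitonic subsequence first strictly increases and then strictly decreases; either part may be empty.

7

One longest bitonic subsequence is 3, 7, 23, 15, 13, 7, 6 (positions 1,2,4,5,6,9,10): it rises to 23 then falls. Length 7 is optimal.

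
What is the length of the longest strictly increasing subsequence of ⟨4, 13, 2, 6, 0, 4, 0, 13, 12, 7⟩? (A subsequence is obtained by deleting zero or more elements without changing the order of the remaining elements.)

3

Let dp[i] be the longest increasing subsequence ending at position i. Then dp = [1, 2, 1, 2, 1, 2, 1, 3, 3, 3].
The maximum is 3; one witness is 4, 6, 13 at positions 1,4,8.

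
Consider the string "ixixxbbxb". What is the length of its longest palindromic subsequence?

One longest palindromic subsequence is xbbx (positions 5,6,7,8); it reads the same forward and backward, and the interval DP gives dp[1][9] = 4.

4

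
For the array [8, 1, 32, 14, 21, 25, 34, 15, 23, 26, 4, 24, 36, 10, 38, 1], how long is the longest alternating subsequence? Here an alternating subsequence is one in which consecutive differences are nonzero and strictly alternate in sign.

12

Track the best alternating length ending on an up-step vs a down-step at each position: up/down = 1/1, 1/2, 3/1, 3/4, 5/4, 5/4, 5/1, 5/6, 7/6, 7/6, 3/8, 9/8, 9/1, 9/10, 11/1, 1/12.
The maximum over both is 12; one such subsequence is 8, 1, 32, 14, 21, 15, 23, 4, 24, 10, 38, 1.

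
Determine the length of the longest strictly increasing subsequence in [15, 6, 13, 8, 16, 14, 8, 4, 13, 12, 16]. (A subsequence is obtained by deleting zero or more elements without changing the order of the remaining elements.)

One longest increasing subsequence is 6, 13, 14, 16 (positions 2,3,6,11), of length 4; no longer one exists.

4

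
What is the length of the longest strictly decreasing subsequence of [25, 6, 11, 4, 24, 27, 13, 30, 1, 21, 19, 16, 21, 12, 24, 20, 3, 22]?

Let dp[i] be the longest decreasing subsequence ending at position i. Then dp = [1, 2, 2, 3, 2, 1, 3, 1, 4, 3, 4, 5, 3, 6, 2, 4, 7, 3].
The maximum is 7; one witness is 25, 24, 21, 19, 16, 12, 3 at positions 1,5,10,11,12,14,17.

7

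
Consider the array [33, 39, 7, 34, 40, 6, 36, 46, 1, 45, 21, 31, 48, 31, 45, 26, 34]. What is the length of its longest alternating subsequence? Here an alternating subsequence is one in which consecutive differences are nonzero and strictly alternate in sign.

A longest alternating subsequence is 33, 39, 7, 34, 6, 36, 1, 45, 21, 48, 31, 45, 26, 34 (positions 1,2,3,4,6,7,9,10,11,13,14,15,16,17); its 13 consecutive differences strictly alternate in sign, and length 14 is optimal.

14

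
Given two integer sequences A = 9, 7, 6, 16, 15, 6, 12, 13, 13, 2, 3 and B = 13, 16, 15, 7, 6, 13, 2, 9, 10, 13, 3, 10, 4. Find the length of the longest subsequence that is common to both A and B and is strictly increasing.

A longest common strictly increasing subsequence is 7, 13 (length 2); it appears in order in both A and B, and no longer such subsequence exists.

2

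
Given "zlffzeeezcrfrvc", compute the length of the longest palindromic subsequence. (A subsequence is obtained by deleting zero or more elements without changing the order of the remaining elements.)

7

One longest palindromic subsequence is fzeeezf (positions 4,5,6,7,8,9,12); it reads the same forward and backward, and the interval DP gives dp[1][15] = 7.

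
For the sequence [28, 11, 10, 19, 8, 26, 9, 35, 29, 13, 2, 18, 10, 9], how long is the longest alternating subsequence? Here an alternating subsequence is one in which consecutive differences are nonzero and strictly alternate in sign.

Track the best alternating length ending on an up-step vs a down-step at each position: up/down = 1/1, 1/2, 1/2, 3/2, 1/4, 5/2, 5/6, 7/1, 7/8, 7/8, 1/8, 9/8, 9/10, 9/10.
The maximum over both is 10; one such subsequence is 28, 11, 19, 8, 26, 9, 35, 13, 18, 10.

10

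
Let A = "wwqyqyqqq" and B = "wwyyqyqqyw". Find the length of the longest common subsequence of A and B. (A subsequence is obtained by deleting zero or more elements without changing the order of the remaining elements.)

Backtracking the LCS table gives one alignment: w (A1,B1) → w (A2,B2) → y (A4,B4) → q (A5,B5) → y (A6,B6) → q (A7,B7) → q (A8,B8).
So the longest common subsequence has length 7.

7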